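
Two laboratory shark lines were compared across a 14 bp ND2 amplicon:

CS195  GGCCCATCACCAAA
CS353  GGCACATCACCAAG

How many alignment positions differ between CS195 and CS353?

The sequences differ at positions 4 (C/A), 14 (A/G).
That gives 2 mismatches out of 14 aligned sites, so the Hamming distance is 2.

2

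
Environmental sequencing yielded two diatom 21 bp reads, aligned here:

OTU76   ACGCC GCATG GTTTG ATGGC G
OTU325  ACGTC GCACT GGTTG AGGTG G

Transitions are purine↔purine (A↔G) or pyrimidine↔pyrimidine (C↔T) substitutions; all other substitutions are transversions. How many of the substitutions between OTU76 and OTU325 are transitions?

The sequences differ at positions 4 (C/T, transition), 9 (T/C, transition), 10 (G/T, transversion), 12 (T/G, transversion), 17 (T/G, transversion), 19 (G/T, transversion), 20 (C/G, transversion).
Of the 7 differences, 2 transitions and 5 transversions, so the answer is 2.

2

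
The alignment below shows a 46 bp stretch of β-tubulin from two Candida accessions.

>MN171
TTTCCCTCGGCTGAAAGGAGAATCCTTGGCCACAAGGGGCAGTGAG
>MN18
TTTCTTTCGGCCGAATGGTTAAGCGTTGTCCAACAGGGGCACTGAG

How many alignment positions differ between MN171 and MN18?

12

The sequences differ at positions 5 (C/T), 6 (C/T), 12 (T/C), 16 (A/T), 19 (A/T), 20 (G/T), 23 (T/G), 25 (C/G), 29 (G/T), 33 (C/A), 34 (A/C), 42 (G/C).
That gives 12 mismatches out of 46 aligned sites, so the Hamming distance is 12.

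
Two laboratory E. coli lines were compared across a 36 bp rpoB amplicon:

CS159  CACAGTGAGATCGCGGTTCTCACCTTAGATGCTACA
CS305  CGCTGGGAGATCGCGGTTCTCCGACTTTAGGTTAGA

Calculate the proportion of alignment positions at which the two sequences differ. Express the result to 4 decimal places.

The sequences differ at positions 2 (A/G), 4 (A/T), 6 (T/G), 22 (A/C), 23 (C/G), 24 (C/A), 25 (T/C), 27 (A/T), 28 (G/T), 30 (T/G), 32 (C/T), 35 (C/G).
There are 12 differences over 36 sites, so p = 12/36 = 0.3333.

0.3333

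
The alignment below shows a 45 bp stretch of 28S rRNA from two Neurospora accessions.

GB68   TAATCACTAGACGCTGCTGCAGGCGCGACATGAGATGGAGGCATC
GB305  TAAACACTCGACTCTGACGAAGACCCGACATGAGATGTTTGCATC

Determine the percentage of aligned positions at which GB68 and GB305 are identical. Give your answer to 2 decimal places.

75.56%

Differing sites — 4:T/A; 9:A/C; 13:G/T; 17:C/A; 18:T/C; 20:C/A; 23:G/A; 25:G/C; 38:G/T; 39:A/T; 40:G/T.
34 of the 45 sites match, so the percent identity is 34/45 × 100 = 75.56%.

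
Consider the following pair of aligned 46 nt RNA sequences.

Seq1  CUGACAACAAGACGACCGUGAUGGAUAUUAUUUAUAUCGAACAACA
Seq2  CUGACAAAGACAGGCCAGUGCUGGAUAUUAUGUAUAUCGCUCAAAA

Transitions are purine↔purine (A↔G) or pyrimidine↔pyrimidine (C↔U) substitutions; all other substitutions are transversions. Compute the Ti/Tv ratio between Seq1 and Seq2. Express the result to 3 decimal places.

The sequences differ at positions 8 (C/A, transversion), 9 (A/G, transition), 11 (G/C, transversion), 13 (C/G, transversion), 15 (A/C, transversion), 17 (C/A, transversion), 21 (A/C, transversion), 32 (U/G, transversion), 40 (A/C, transversion), 41 (A/U, transversion), 45 (C/A, transversion).
Of the 11 differences, 1 transition and 10 transversions, so Ti/Tv = 1/10 = 0.100.

0.100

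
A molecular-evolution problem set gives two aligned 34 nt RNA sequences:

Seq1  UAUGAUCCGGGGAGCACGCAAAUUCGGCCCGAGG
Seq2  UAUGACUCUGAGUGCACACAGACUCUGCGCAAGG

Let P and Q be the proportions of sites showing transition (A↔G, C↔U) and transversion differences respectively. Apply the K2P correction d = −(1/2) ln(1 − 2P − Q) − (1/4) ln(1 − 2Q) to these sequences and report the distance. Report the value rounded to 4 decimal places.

0.4440

Mismatches occur at site 6 (U↔C, transition), site 7 (C↔U, transition), site 9 (G↔U, transversion), site 11 (G↔A, transition), site 13 (A↔U, transversion), site 18 (G↔A, transition), site 21 (A↔G, transition), site 23 (U↔C, transition), site 26 (G↔U, transversion), site 29 (C↔G, transversion), site 31 (G↔A, transition).
Of the 11 differences, 7 transitions and 4 transversions over 34 sites: P = 7/34 = 0.205882, Q = 4/34 = 0.117647.
d = −0.5·ln(0.470589) − 0.25·ln(0.764706) = −0.5·(-0.753770) − 0.25·(-0.268264) = 0.4440.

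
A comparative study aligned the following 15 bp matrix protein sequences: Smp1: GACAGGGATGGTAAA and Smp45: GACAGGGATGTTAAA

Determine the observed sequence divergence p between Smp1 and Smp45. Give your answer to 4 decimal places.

0.0667

The sequences differ at position 11 (G/T).
There are 1 differences over 15 sites, so p = 1/15 = 0.0667.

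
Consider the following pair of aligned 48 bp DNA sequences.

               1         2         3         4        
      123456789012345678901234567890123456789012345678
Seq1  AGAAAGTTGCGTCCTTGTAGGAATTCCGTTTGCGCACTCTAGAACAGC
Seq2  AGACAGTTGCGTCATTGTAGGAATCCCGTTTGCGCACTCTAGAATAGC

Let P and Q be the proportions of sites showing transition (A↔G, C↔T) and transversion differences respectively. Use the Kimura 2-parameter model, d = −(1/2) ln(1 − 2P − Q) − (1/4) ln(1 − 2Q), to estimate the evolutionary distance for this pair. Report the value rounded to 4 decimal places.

0.0885

Mismatches occur at site 4 (A/C, transversion), site 14 (C/A, transversion), site 25 (T/C, transition), site 45 (C/T, transition).
Of the 4 differences, 2 transitions and 2 transversions over 48 sites: P = 2/48 = 0.041667, Q = 2/48 = 0.041667.
d = −0.5·ln(0.874999) − 0.25·ln(0.916666) = −0.5·(-0.133533) − 0.25·(-0.087012) = 0.0885.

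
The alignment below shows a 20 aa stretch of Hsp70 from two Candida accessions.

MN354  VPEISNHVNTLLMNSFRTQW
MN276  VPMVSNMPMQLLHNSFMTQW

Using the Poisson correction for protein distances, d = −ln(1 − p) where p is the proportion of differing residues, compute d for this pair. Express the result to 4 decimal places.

0.5108

The sequences differ at positions 3 (E/M), 4 (I/V), 7 (H/M), 8 (V/P), 9 (N/M), 10 (T/Q), 13 (M/H), 17 (R/M).
p = 8/20 = 0.400000.
d = −ln(1 − 0.400000) = −ln(0.600000) = 0.5108.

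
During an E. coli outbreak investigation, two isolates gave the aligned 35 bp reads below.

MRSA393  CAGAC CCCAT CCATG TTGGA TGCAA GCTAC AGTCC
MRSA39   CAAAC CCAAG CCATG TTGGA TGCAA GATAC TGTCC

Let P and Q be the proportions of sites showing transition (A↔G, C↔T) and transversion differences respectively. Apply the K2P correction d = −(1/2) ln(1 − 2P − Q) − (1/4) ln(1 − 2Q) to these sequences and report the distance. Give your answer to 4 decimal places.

0.1589

Differing sites — 3:G/A (Ti); 8:C/A (Tv); 10:T/G (Tv); 27:C/A (Tv); 31:A/T (Tv).
Of the 5 differences, 1 transition and 4 transversions over 35 sites: P = 1/35 = 0.028571, Q = 4/35 = 0.114286.
d = −0.5·ln(0.828572) − 0.25·ln(0.771428) = −0.5·(-0.188052) − 0.25·(-0.259512) = 0.1589.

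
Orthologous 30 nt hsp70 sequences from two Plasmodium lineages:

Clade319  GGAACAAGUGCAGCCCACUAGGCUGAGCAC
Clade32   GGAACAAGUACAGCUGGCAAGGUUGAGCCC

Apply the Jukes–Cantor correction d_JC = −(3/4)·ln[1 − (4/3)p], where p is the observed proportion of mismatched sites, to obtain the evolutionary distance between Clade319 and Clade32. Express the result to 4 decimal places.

The sequences differ at positions 10 (G/A), 15 (C/U), 16 (C/G), 17 (A/G), 19 (U/A), 23 (C/U), 29 (A/C).
p = 7/30 = 0.233333.
d = −0.75 · ln(1 − (4/3)·0.233333) = −0.75 · ln(0.688889) = −0.75 · (-0.372675) = 0.2795.

0.2795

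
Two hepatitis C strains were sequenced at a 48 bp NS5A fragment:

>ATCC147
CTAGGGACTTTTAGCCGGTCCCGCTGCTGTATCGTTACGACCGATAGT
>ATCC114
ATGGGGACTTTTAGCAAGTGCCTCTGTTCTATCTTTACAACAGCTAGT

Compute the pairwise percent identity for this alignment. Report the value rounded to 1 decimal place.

75.0%

Differing sites — 1:C/A; 3:A/G; 16:C/A; 17:G/A; 20:C/G; 23:G/T; 27:C/T; 29:G/C; 34:G/T; 39:G/A; 42:C/A; 44:A/C.
36 of the 48 sites match, so the percent identity is 36/48 × 100 = 75.0%.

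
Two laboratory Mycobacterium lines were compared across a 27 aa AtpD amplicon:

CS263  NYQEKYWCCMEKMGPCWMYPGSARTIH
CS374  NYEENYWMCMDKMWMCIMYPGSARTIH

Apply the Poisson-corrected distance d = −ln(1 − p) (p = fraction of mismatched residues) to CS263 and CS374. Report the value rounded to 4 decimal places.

0.3001

Mismatches occur at site 3 (Q→E), site 5 (K→N), site 8 (C→M), site 11 (E→D), site 14 (G→W), site 15 (P→M), site 17 (W→I).
p = 7/27 = 0.259259.
d = −ln(1 − 0.259259) = −ln(0.740741) = 0.3001.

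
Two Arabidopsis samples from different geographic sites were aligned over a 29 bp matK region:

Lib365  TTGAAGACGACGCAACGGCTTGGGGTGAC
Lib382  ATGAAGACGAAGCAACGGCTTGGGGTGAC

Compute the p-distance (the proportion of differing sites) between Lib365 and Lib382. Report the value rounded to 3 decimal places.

Mismatches occur at site 1 (T↔A), site 11 (C↔A).
There are 2 differences over 29 sites, so p = 2/29 = 0.069.

0.069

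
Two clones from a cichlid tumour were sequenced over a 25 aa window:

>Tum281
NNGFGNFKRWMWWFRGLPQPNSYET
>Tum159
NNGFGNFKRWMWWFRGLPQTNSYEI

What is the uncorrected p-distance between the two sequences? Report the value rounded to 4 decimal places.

0.0800

The sequences differ at positions 20 (P/T), 25 (T/I).
There are 2 differences over 25 sites, so p = 2/25 = 0.0800.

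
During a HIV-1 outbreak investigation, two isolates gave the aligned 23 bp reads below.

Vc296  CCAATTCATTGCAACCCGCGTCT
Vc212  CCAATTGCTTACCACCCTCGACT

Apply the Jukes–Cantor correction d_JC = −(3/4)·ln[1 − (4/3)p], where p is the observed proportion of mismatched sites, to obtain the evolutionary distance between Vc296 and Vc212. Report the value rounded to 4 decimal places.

0.3206

Mismatches occur at site 7 (C→G), site 8 (A→C), site 11 (G→A), site 13 (A→C), site 18 (G→T), site 21 (T→A).
p = 6/23 = 0.260870.
d = −0.75 · ln(1 − (4/3)·0.260870) = −0.75 · ln(0.652173) = −0.75 · (-0.427445) = 0.3206.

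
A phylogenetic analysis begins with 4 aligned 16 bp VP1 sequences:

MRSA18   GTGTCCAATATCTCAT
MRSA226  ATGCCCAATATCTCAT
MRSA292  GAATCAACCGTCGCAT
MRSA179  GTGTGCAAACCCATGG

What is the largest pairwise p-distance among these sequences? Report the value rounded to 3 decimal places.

Pairwise Hamming distances:
  MRSA18 vs MRSA226: 2
  MRSA18 vs MRSA292: 7
  MRSA18 vs MRSA179: 8
  MRSA226 vs MRSA292: 9
  MRSA226 vs MRSA179: 10
  MRSA292 vs MRSA179: 12
The largest is 12 mismatches, between MRSA292 and MRSA179; p = 12/16 = 0.750.

0.750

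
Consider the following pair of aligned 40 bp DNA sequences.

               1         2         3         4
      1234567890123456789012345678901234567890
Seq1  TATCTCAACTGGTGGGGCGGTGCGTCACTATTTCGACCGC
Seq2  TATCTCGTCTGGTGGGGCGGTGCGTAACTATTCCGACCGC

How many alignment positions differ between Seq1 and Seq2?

Mismatches occur at site 7 (A→G), site 8 (A→T), site 26 (C→A), site 33 (T→C).
That gives 4 mismatches out of 40 aligned sites, so the Hamming distance is 4.

4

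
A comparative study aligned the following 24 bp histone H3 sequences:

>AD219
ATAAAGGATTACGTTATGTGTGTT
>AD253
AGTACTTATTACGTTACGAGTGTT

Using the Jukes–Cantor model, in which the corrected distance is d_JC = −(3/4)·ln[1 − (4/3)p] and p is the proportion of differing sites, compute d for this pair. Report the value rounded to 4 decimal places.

0.3694

The sequences differ at positions 2 (T/G), 3 (A/T), 5 (A/C), 6 (G/T), 7 (G/T), 17 (T/C), 19 (T/A).
p = 7/24 = 0.291667.
d = −0.75 · ln(1 − (4/3)·0.291667) = −0.75 · ln(0.611111) = −0.75 · (-0.492477) = 0.3694.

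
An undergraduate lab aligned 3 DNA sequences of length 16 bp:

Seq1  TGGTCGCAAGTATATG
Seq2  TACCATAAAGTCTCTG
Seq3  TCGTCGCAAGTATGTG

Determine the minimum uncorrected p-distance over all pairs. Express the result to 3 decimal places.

Pairwise Hamming distances:
  Seq1 vs Seq2: 8
  Seq1 vs Seq3: 2
  Seq2 vs Seq3: 8
The smallest is 2 mismatches, between Seq1 and Seq3; p = 2/16 = 0.125.

0.125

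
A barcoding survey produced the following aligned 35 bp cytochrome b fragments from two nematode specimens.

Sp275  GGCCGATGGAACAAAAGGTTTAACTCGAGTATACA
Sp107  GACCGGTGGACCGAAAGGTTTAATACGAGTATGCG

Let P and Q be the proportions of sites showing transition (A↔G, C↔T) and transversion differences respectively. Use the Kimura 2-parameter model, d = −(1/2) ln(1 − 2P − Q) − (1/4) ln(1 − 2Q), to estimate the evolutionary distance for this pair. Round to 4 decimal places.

0.2858

Mismatches occur at site 2 (G→A, transition), site 6 (A→G, transition), site 11 (A→C, transversion), site 13 (A→G, transition), site 24 (C→T, transition), site 25 (T→A, transversion), site 33 (A→G, transition), site 35 (A→G, transition).
Of the 8 differences, 6 transitions and 2 transversions over 35 sites: P = 6/35 = 0.171429, Q = 2/35 = 0.057143.
d = −0.5·ln(0.599999) − 0.25·ln(0.885714) = −0.5·(-0.510827) − 0.25·(-0.121361) = 0.2858.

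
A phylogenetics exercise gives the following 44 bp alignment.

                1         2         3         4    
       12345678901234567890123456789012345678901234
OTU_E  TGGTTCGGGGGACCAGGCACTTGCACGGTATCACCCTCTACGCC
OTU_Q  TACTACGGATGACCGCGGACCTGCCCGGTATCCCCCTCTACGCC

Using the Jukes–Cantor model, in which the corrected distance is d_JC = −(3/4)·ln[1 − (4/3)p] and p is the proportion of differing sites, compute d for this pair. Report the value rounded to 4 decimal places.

0.3041

Differing sites — 2:G/A; 3:G/C; 5:T/A; 9:G/A; 10:G/T; 15:A/G; 16:G/C; 18:C/G; 21:T/C; 25:A/C; 33:A/C.
p = 11/44 = 0.250000.
d = −0.75 · ln(1 − (4/3)·0.250000) = −0.75 · ln(0.666667) = −0.75 · (-0.405465) = 0.3041.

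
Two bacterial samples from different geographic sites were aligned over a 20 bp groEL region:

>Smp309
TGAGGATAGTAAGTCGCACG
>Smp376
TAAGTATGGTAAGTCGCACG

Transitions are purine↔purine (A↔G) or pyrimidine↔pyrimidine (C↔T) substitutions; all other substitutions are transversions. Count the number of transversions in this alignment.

Mismatches occur at site 2 (G→A, transition), site 5 (G→T, transversion), site 8 (A→G, transition).
Of the 3 differences, 2 transitions and 1 transversion, so the answer is 1.

1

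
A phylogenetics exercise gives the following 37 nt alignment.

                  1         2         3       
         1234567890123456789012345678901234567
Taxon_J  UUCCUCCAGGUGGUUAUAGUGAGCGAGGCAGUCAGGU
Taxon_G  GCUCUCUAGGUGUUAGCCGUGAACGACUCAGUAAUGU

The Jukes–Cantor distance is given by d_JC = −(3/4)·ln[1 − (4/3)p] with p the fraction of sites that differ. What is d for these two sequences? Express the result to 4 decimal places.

0.5266

Mismatches occur at site 1 (U/G), site 2 (U/C), site 3 (C/U), site 7 (C/U), site 13 (G/U), site 15 (U/A), site 16 (A/G), site 17 (U/C), site 18 (A/C), site 23 (G/A), site 27 (G/C), site 28 (G/U), site 33 (C/A), site 35 (G/U).
p = 14/37 = 0.378378.
d = −0.75 · ln(1 − (4/3)·0.378378) = −0.75 · ln(0.495496) = −0.75 · (-0.702196) = 0.5266.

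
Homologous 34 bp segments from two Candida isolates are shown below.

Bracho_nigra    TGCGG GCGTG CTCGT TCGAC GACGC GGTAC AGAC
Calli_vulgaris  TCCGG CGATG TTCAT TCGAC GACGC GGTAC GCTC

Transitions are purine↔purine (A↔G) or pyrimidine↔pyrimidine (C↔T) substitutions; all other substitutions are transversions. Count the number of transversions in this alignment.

5

Differing sites — 2:G/C (Tv); 6:G/C (Tv); 7:C/G (Tv); 8:G/A (Ti); 11:C/T (Ti); 14:G/A (Ti); 31:A/G (Ti); 32:G/C (Tv); 33:A/T (Tv).
Of the 9 differences, 4 transitions and 5 transversions, so the answer is 5.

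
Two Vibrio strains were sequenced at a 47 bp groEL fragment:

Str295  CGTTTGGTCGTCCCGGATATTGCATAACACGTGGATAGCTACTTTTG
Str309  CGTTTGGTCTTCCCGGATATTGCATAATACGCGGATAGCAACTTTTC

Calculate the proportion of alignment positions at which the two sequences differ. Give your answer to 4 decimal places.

0.1064

The sequences differ at positions 10 (G/T), 28 (C/T), 32 (T/C), 40 (T/A), 47 (G/C).
There are 5 differences over 47 sites, so p = 5/47 = 0.1064.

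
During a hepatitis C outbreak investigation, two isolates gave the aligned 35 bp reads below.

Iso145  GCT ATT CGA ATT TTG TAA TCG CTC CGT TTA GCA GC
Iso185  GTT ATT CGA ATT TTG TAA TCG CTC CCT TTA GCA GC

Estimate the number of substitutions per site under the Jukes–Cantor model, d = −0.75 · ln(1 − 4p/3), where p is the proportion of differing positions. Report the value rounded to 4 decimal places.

0.0594

The sequences differ at positions 2 (C/T), 26 (G/C).
p = 2/35 = 0.057143.
d = −0.75 · ln(1 − (4/3)·0.057143) = −0.75 · ln(0.923809) = −0.75 · (-0.079250) = 0.0594.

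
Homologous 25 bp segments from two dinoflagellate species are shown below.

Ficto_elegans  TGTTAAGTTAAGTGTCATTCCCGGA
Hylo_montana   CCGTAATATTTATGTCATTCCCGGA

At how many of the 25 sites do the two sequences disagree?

The sequences differ at positions 1 (T/C), 2 (G/C), 3 (T/G), 7 (G/T), 8 (T/A), 10 (A/T), 11 (A/T), 12 (G/A).
That gives 8 mismatches out of 25 aligned sites, so the Hamming distance is 8.

8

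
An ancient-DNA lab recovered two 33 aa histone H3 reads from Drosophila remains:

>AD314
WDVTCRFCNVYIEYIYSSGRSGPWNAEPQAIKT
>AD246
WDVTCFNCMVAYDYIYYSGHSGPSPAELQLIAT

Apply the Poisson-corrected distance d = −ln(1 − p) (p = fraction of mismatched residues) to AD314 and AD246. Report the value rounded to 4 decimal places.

Mismatches occur at site 6 (R→F), site 7 (F→N), site 9 (N→M), site 11 (Y→A), site 12 (I→Y), site 13 (E→D), site 17 (S→Y), site 20 (R→H), site 24 (W→S), site 25 (N→P), site 28 (P→L), site 30 (A→L), site 32 (K→A).
p = 13/33 = 0.393939.
d = −ln(1 − 0.393939) = −ln(0.606061) = 0.5008.

0.5008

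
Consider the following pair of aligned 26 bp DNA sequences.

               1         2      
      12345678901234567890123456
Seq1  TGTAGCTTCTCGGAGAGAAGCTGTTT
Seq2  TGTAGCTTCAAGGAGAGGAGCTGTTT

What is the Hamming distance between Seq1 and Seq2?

Differing sites — 10:T/A; 11:C/A; 18:A/G.
That gives 3 mismatches out of 26 aligned sites, so the Hamming distance is 3.

3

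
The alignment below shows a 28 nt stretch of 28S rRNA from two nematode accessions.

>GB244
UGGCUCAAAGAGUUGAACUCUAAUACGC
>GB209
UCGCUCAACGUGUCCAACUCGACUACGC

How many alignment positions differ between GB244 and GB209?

7

Mismatches occur at site 2 (G/C), site 9 (A/C), site 11 (A/U), site 14 (U/C), site 15 (G/C), site 21 (U/G), site 23 (A/C).
That gives 7 mismatches out of 28 aligned sites, so the Hamming distance is 7.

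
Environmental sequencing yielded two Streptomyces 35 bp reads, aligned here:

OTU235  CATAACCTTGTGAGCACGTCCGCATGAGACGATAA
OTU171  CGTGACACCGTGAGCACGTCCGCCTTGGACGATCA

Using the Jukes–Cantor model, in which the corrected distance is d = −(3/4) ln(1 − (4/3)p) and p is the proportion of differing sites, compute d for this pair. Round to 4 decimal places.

Differing sites — 2:A/G; 4:A/G; 7:C/A; 8:T/C; 9:T/C; 24:A/C; 26:G/T; 27:A/G; 34:A/C.
p = 9/35 = 0.257143.
d = −0.75 · ln(1 − (4/3)·0.257143) = −0.75 · ln(0.657143) = −0.75 · (-0.419854) = 0.3149.

0.3149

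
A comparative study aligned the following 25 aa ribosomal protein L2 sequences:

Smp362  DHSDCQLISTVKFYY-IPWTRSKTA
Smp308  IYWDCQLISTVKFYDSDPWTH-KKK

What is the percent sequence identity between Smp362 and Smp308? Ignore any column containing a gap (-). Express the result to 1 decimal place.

65.2%

Excluding the 2 gap columns leaves 23 comparable sites.
Mismatches occur at site 1 (D↔I), site 2 (H↔Y), site 3 (S↔W), site 15 (Y↔D), site 17 (I↔D), site 21 (R↔H), site 24 (T↔K), site 25 (A↔K).
15 of the 23 comparable sites match, so the percent identity is 15/23 × 100 = 65.2%.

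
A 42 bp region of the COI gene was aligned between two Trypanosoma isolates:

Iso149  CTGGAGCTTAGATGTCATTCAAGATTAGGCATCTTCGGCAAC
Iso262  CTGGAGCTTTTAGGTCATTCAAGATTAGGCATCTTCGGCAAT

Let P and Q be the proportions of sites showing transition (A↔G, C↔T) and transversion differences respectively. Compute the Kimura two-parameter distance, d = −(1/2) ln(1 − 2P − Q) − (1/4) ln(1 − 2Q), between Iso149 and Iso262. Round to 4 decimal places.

0.1019

The sequences differ at positions 10 (A/T, transversion), 11 (G/T, transversion), 13 (T/G, transversion), 42 (C/T, transition).
Of the 4 differences, 1 transition and 3 transversions over 42 sites: P = 1/42 = 0.023810, Q = 3/42 = 0.071429.
d = −0.5·ln(0.880951) − 0.25·ln(0.857142) = −0.5·(-0.126753) − 0.25·(-0.154152) = 0.1019.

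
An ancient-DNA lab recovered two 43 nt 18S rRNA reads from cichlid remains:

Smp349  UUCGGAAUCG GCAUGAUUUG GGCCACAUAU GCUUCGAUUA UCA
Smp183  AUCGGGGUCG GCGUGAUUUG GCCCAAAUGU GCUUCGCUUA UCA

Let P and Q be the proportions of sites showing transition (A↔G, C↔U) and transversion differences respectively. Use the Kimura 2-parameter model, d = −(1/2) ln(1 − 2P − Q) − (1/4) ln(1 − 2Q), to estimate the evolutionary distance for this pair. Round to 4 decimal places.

0.2151

Mismatches occur at site 1 (U↔A, transversion), site 6 (A↔G, transition), site 7 (A↔G, transition), site 13 (A↔G, transition), site 22 (G↔C, transversion), site 26 (C↔A, transversion), site 29 (A↔G, transition), site 37 (A↔C, transversion).
Of the 8 differences, 4 transitions and 4 transversions over 43 sites: P = 4/43 = 0.093023, Q = 4/43 = 0.093023.
d = −0.5·ln(0.720931) − 0.25·ln(0.813954) = −0.5·(-0.327212) − 0.25·(-0.205851) = 0.2151.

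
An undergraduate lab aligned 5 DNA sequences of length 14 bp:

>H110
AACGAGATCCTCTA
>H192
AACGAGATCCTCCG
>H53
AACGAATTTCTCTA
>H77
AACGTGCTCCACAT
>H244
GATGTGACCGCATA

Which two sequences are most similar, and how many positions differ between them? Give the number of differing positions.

Pairwise Hamming distances:
  H110 vs H192: 2
  H110 vs H53: 3
  H110 vs H77: 5
  H110 vs H244: 7
  H192 vs H53: 5
  H192 vs H77: 5
  H192 vs H244: 9
  H53 vs H77: 7
  H53 vs H244: 10
  H77 vs H244: 9
The smallest is 2, between H110 and H192.

2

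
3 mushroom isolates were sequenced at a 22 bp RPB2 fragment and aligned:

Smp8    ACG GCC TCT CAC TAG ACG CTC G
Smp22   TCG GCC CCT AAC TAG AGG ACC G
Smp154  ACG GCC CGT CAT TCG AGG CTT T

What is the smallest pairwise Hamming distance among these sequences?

6

Pairwise Hamming distances:
  Smp8 vs Smp22: 6
  Smp8 vs Smp154: 7
  Smp22 vs Smp154: 9
The smallest is 6, between Smp8 and Smp22.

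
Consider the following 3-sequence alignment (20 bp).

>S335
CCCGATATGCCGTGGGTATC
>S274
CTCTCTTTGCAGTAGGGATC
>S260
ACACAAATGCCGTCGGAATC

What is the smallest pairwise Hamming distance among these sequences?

6

Pairwise Hamming distances:
  S335 vs S274: 7
  S335 vs S260: 6
  S274 vs S260: 10
The smallest is 6, between S335 and S260.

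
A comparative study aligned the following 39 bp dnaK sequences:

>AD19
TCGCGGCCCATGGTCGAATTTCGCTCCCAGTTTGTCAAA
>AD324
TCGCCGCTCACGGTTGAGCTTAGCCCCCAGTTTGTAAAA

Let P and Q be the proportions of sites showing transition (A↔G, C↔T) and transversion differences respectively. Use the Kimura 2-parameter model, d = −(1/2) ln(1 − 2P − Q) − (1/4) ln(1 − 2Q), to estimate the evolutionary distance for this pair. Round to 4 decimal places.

0.2845

Mismatches occur at site 5 (G↔C, transversion), site 8 (C↔T, transition), site 11 (T↔C, transition), site 15 (C↔T, transition), site 18 (A↔G, transition), site 19 (T↔C, transition), site 22 (C↔A, transversion), site 25 (T↔C, transition), site 36 (C↔A, transversion).
Of the 9 differences, 6 transitions and 3 transversions over 39 sites: P = 6/39 = 0.153846, Q = 3/39 = 0.076923.
d = −0.5·ln(0.615385) − 0.25·ln(0.846154) = −0.5·(-0.485507) − 0.25·(-0.167054) = 0.2845.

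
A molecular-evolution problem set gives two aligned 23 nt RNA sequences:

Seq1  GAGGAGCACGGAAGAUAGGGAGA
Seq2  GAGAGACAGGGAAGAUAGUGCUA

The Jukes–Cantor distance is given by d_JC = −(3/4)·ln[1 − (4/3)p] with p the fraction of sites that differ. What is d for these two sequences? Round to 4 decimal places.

Mismatches occur at site 4 (G→A), site 5 (A→G), site 6 (G→A), site 9 (C→G), site 19 (G→U), site 21 (A→C), site 22 (G→U).
p = 7/23 = 0.304348.
d = −0.75 · ln(1 − (4/3)·0.304348) = −0.75 · ln(0.594203) = −0.75 · (-0.520534) = 0.3904.

0.3904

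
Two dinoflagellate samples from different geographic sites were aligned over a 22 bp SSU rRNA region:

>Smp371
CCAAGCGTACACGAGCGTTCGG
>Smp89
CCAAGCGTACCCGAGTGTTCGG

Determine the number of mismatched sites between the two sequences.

2

Mismatches occur at site 11 (A↔C), site 16 (C↔T).
That gives 2 mismatches out of 22 aligned sites, so the Hamming distance is 2.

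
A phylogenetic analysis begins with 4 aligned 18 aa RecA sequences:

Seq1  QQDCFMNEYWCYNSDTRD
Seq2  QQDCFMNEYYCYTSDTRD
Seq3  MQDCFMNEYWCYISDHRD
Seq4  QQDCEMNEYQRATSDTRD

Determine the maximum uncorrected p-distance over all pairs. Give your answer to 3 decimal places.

0.389

Pairwise Hamming distances:
  Seq1 vs Seq2: 2
  Seq1 vs Seq3: 3
  Seq1 vs Seq4: 5
  Seq2 vs Seq3: 4
  Seq2 vs Seq4: 4
  Seq3 vs Seq4: 7
The largest is 7 mismatches, between Seq3 and Seq4; p = 7/18 = 0.389.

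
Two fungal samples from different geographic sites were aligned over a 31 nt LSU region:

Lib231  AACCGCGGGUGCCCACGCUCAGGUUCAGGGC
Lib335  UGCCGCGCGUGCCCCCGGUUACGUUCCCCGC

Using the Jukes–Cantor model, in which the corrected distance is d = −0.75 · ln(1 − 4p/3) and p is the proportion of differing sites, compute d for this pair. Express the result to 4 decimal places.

Mismatches occur at site 1 (A/U), site 2 (A/G), site 8 (G/C), site 15 (A/C), site 18 (C/G), site 20 (C/U), site 22 (G/C), site 27 (A/C), site 28 (G/C), site 29 (G/C).
p = 10/31 = 0.322581.
d = −0.75 · ln(1 − (4/3)·0.322581) = −0.75 · ln(0.569892) = −0.75 · (-0.562308) = 0.4217.

0.4217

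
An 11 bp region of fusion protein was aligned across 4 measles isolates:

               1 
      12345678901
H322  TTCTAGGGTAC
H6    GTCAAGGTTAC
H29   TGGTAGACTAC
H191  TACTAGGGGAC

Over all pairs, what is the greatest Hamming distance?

6

Pairwise Hamming distances:
  H322 vs H6: 3
  H322 vs H29: 4
  H322 vs H191: 2
  H6 vs H29: 6
  H6 vs H191: 5
  H29 vs H191: 5
The largest is 6, between H6 and H29.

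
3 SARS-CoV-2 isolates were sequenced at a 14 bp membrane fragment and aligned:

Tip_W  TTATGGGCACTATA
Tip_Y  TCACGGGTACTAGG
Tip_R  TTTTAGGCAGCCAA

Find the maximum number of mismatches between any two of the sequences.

10

Pairwise Hamming distances:
  Tip_W vs Tip_Y: 5
  Tip_W vs Tip_R: 6
  Tip_Y vs Tip_R: 10
The largest is 10, between Tip_Y and Tip_R.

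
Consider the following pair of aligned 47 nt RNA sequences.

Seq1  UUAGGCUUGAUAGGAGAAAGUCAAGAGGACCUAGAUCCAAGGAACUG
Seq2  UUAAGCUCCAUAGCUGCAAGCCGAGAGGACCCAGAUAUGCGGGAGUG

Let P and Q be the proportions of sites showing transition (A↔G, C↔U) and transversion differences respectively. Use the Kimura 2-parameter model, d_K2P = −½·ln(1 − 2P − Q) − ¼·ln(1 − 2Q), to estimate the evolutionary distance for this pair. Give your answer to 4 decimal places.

Differing sites — 4:G/A (Ti); 8:U/C (Ti); 9:G/C (Tv); 14:G/C (Tv); 15:A/U (Tv); 17:A/C (Tv); 21:U/C (Ti); 23:A/G (Ti); 32:U/C (Ti); 37:C/A (Tv); 38:C/U (Ti); 39:A/G (Ti); 40:A/C (Tv); 43:A/G (Ti); 45:C/G (Tv).
Of the 15 differences, 8 transitions and 7 transversions over 47 sites: P = 8/47 = 0.170213, Q = 7/47 = 0.148936.
d = −0.5·ln(0.510638) − 0.25·ln(0.702128) = −0.5·(-0.672094) − 0.25·(-0.353640) = 0.4245.

0.4245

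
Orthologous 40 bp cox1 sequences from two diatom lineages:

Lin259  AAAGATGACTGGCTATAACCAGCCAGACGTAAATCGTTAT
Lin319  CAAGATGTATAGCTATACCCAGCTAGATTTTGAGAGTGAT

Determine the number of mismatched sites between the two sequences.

13

Differing sites — 1:A/C; 8:A/T; 9:C/A; 11:G/A; 18:A/C; 24:C/T; 28:C/T; 29:G/T; 31:A/T; 32:A/G; 34:T/G; 35:C/A; 38:T/G.
That gives 13 mismatches out of 40 aligned sites, so the Hamming distance is 13.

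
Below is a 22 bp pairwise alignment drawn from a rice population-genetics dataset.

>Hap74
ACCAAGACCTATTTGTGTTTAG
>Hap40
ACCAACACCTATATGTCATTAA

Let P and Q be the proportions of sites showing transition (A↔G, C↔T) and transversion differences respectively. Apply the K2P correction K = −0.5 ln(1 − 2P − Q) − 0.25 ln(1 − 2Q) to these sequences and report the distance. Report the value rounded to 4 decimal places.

The sequences differ at positions 6 (G/C, transversion), 13 (T/A, transversion), 17 (G/C, transversion), 18 (T/A, transversion), 22 (G/A, transition).
Of the 5 differences, 1 transition and 4 transversions over 22 sites: P = 1/22 = 0.045455, Q = 4/22 = 0.181818.
d = −0.5·ln(0.727272) − 0.25·ln(0.636364) = −0.5·(-0.318455) − 0.25·(-0.451985) = 0.2722.

0.2722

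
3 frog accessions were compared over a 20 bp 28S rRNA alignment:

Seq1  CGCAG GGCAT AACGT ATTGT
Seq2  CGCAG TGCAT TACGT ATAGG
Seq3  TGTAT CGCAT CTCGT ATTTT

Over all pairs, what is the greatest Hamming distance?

Pairwise Hamming distances:
  Seq1 vs Seq2: 4
  Seq1 vs Seq3: 7
  Seq2 vs Seq3: 9
The largest is 9, between Seq2 and Seq3.

9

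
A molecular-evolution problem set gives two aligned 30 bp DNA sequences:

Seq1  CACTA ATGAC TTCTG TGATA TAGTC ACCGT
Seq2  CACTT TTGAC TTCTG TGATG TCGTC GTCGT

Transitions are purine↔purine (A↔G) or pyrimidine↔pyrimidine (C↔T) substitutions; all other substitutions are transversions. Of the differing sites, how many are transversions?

The sequences differ at positions 5 (A/T, transversion), 6 (A/T, transversion), 20 (A/G, transition), 22 (A/C, transversion), 26 (A/G, transition), 27 (C/T, transition).
Of the 6 differences, 3 transitions and 3 transversions, so the answer is 3.

3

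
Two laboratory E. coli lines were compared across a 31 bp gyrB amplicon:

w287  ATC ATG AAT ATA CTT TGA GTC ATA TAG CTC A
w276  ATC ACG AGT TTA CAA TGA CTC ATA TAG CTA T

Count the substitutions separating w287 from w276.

8

Differing sites — 5:T/C; 8:A/G; 10:A/T; 14:T/A; 15:T/A; 19:G/C; 30:C/A; 31:A/T.
That gives 8 mismatches out of 31 aligned sites, so the Hamming distance is 8.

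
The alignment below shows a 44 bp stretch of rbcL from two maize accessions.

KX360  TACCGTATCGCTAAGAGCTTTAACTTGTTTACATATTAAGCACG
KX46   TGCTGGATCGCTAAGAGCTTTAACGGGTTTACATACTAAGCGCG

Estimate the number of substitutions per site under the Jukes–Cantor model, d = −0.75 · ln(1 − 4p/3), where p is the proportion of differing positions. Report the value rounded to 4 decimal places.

Differing sites — 2:A/G; 4:C/T; 6:T/G; 25:T/G; 26:T/G; 36:T/C; 42:A/G.
p = 7/44 = 0.159091.
d = −0.75 · ln(1 − (4/3)·0.159091) = −0.75 · ln(0.787879) = −0.75 · (-0.238411) = 0.1788.

0.1788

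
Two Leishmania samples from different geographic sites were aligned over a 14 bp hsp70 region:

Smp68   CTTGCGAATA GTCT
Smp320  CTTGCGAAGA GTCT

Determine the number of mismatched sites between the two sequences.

1

Differing sites — 9:T/G.
That gives 1 mismatch out of 14 aligned sites, so the Hamming distance is 1.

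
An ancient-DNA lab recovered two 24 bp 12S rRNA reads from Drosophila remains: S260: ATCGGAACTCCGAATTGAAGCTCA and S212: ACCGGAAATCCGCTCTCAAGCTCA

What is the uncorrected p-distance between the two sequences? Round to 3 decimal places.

Differing sites — 2:T/C; 8:C/A; 13:A/C; 14:A/T; 15:T/C; 17:G/C.
There are 6 differences over 24 sites, so p = 6/24 = 0.250.

0.250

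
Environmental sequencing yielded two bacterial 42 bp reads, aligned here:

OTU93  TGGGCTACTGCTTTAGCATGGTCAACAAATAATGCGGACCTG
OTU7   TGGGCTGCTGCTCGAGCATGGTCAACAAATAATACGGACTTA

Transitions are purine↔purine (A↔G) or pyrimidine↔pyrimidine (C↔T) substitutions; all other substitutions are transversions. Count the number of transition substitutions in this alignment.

Mismatches occur at site 7 (A/G, transition), site 13 (T/C, transition), site 14 (T/G, transversion), site 34 (G/A, transition), site 40 (C/T, transition), site 42 (G/A, transition).
Of the 6 differences, 5 transitions and 1 transversion, so the answer is 5.

5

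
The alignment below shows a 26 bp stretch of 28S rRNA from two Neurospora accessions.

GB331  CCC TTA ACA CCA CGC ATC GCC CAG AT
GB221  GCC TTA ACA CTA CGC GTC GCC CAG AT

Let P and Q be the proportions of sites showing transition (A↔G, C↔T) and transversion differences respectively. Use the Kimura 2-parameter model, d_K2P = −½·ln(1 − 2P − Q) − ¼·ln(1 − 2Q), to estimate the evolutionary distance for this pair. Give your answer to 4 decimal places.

0.1268

The sequences differ at positions 1 (C/G, transversion), 11 (C/T, transition), 16 (A/G, transition).
Of the 3 differences, 2 transitions and 1 transversion over 26 sites: P = 2/26 = 0.076923, Q = 1/26 = 0.038462.
d = −0.5·ln(0.807692) − 0.25·ln(0.923076) = −0.5·(-0.213574) − 0.25·(-0.080044) = 0.1268.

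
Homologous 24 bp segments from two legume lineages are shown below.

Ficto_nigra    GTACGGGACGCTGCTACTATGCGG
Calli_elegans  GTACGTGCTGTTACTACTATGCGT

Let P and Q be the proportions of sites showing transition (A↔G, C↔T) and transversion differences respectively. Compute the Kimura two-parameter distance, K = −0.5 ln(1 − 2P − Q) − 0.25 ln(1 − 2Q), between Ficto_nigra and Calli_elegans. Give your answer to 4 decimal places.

0.3069

The sequences differ at positions 6 (G/T, transversion), 8 (A/C, transversion), 9 (C/T, transition), 11 (C/T, transition), 13 (G/A, transition), 24 (G/T, transversion).
Of the 6 differences, 3 transitions and 3 transversions over 24 sites: P = 3/24 = 0.125000, Q = 3/24 = 0.125000.
d = −0.5·ln(0.625000) − 0.25·ln(0.750000) = −0.5·(-0.470004) − 0.25·(-0.287682) = 0.3069.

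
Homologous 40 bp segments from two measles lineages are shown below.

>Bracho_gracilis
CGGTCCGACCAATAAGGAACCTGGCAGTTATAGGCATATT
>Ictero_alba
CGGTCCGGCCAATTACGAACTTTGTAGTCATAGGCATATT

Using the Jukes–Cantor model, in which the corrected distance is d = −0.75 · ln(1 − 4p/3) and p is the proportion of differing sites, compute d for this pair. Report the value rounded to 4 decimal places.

0.1993

Mismatches occur at site 8 (A↔G), site 14 (A↔T), site 16 (G↔C), site 21 (C↔T), site 23 (G↔T), site 25 (C↔T), site 29 (T↔C).
p = 7/40 = 0.175000.
d = −0.75 · ln(1 − (4/3)·0.175000) = −0.75 · ln(0.766667) = −0.75 · (-0.265703) = 0.1993.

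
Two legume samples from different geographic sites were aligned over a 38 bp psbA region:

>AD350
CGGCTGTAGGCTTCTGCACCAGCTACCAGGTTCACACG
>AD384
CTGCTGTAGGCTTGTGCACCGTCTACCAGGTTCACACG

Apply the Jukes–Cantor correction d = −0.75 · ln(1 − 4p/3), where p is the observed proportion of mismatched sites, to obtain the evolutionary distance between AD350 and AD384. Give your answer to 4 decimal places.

0.1134

The sequences differ at positions 2 (G/T), 14 (C/G), 21 (A/G), 22 (G/T).
p = 4/38 = 0.105263.
d = −0.75 · ln(1 − (4/3)·0.105263) = −0.75 · ln(0.859649) = −0.75 · (-0.151231) = 0.1134.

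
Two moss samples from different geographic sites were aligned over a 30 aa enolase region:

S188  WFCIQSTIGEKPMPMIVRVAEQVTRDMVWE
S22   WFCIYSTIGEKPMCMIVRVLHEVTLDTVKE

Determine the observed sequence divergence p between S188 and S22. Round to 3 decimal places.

0.267

Mismatches occur at site 5 (Q→Y), site 14 (P→C), site 20 (A→L), site 21 (E→H), site 22 (Q→E), site 25 (R→L), site 27 (M→T), site 29 (W→K).
There are 8 differences over 30 sites, so p = 8/30 = 0.267.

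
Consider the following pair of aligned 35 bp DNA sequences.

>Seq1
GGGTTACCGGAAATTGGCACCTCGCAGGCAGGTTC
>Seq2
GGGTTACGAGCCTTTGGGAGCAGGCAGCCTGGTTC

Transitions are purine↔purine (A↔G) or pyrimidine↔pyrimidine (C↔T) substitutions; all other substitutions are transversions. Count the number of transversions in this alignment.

The sequences differ at positions 8 (C/G, transversion), 9 (G/A, transition), 11 (A/C, transversion), 12 (A/C, transversion), 13 (A/T, transversion), 18 (C/G, transversion), 20 (C/G, transversion), 22 (T/A, transversion), 23 (C/G, transversion), 28 (G/C, transversion), 30 (A/T, transversion).
Of the 11 differences, 1 transition and 10 transversions, so the answer is 10.

10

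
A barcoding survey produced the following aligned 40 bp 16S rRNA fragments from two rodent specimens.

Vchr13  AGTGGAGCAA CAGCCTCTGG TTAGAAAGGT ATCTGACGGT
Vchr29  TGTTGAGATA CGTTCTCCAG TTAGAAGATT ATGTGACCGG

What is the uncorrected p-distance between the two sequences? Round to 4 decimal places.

0.3750

Differing sites — 1:A/T; 4:G/T; 8:C/A; 9:A/T; 12:A/G; 13:G/T; 14:C/T; 18:T/C; 19:G/A; 27:A/G; 28:G/A; 29:G/T; 33:C/G; 38:G/C; 40:T/G.
There are 15 differences over 40 sites, so p = 15/40 = 0.3750.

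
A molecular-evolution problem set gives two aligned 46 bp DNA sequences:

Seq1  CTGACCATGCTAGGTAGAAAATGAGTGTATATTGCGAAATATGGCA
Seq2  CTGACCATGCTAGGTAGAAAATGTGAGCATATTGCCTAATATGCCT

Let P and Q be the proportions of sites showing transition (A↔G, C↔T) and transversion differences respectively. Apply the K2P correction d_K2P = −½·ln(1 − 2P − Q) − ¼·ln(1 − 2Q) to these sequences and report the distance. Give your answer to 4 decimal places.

0.1711

Mismatches occur at site 24 (A↔T, transversion), site 26 (T↔A, transversion), site 28 (T↔C, transition), site 36 (G↔C, transversion), site 37 (A↔T, transversion), site 44 (G↔C, transversion), site 46 (A↔T, transversion).
Of the 7 differences, 1 transition and 6 transversions over 46 sites: P = 1/46 = 0.021739, Q = 6/46 = 0.130435.
d = −0.5·ln(0.826087) − 0.25·ln(0.739130) = −0.5·(-0.191055) − 0.25·(-0.302281) = 0.1711.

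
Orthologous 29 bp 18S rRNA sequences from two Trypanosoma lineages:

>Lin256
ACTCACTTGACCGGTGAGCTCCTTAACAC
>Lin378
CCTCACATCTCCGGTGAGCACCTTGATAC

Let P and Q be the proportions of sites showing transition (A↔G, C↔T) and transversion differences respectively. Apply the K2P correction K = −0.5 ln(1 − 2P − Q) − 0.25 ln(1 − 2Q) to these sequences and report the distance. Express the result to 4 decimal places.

0.2915

Mismatches occur at site 1 (A↔C, transversion), site 7 (T↔A, transversion), site 9 (G↔C, transversion), site 10 (A↔T, transversion), site 20 (T↔A, transversion), site 25 (A↔G, transition), site 27 (C↔T, transition).
Of the 7 differences, 2 transitions and 5 transversions over 29 sites: P = 2/29 = 0.068966, Q = 5/29 = 0.172414.
d = −0.5·ln(0.689654) − 0.25·ln(0.655172) = −0.5·(-0.371565) − 0.25·(-0.422857) = 0.2915.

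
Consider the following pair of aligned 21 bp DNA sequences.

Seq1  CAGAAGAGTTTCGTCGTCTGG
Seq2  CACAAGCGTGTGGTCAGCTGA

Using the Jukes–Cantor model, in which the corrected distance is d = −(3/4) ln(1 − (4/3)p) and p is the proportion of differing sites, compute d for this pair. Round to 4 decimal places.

Differing sites — 3:G/C; 7:A/C; 10:T/G; 12:C/G; 16:G/A; 17:T/G; 21:G/A.
p = 7/21 = 0.333333.
d = −0.75 · ln(1 − (4/3)·0.333333) = −0.75 · ln(0.555556) = −0.75 · (-0.587786) = 0.4408.

0.4408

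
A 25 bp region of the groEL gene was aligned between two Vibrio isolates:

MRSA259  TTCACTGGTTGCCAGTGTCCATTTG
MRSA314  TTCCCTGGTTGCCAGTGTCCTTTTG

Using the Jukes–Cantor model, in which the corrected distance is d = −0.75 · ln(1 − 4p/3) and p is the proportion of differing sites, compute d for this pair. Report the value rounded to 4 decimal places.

Mismatches occur at site 4 (A→C), site 21 (A→T).
p = 2/25 = 0.080000.
d = −0.75 · ln(1 − (4/3)·0.080000) = −0.75 · ln(0.893333) = −0.75 · (-0.112796) = 0.0846.

0.0846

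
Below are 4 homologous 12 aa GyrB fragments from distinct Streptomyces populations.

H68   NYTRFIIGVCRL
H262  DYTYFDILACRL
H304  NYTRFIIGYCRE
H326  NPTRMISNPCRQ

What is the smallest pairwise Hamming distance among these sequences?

2

Pairwise Hamming distances:
  H68 vs H262: 5
  H68 vs H304: 2
  H68 vs H326: 6
  H262 vs H304: 6
  H262 vs H326: 9
  H304 vs H326: 6
The smallest is 2, between H68 and H304.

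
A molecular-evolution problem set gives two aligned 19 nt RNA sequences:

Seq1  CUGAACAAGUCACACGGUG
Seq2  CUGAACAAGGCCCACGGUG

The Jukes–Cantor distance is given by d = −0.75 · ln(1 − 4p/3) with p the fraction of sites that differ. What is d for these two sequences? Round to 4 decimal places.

0.1134

Mismatches occur at site 10 (U/G), site 12 (A/C).
p = 2/19 = 0.105263.
d = −0.75 · ln(1 − (4/3)·0.105263) = −0.75 · ln(0.859649) = −0.75 · (-0.151231) = 0.1134.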